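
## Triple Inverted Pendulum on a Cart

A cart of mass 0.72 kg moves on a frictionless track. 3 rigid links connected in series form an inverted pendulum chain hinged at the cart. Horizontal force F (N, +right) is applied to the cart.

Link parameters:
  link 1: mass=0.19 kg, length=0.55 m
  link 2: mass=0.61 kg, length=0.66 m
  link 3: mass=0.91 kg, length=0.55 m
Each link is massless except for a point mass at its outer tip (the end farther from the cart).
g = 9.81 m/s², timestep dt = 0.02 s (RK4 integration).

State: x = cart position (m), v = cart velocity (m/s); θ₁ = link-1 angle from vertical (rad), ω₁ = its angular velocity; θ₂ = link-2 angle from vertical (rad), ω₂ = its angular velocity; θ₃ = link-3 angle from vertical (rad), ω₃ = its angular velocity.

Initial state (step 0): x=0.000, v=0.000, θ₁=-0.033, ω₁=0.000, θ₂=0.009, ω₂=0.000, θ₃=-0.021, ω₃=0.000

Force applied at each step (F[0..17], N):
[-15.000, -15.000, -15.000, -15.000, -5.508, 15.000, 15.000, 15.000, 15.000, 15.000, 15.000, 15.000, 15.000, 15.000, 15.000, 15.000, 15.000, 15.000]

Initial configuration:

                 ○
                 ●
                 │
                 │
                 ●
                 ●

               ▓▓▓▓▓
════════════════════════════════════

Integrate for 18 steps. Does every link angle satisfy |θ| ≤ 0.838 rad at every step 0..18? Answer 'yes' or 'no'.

Answer: yes

Derivation:
apply F[0]=-15.000 → step 1: x=-0.004, v=-0.402, θ₁=-0.027, ω₁=0.599, θ₂=0.010, ω₂=0.127, θ₃=-0.021, ω₃=-0.028
apply F[1]=-15.000 → step 2: x=-0.016, v=-0.810, θ₁=-0.009, ω₁=1.247, θ₂=0.014, ω₂=0.223, θ₃=-0.022, ω₃=-0.057
apply F[2]=-15.000 → step 3: x=-0.036, v=-1.228, θ₁=0.023, ω₁=1.985, θ₂=0.019, ω₂=0.261, θ₃=-0.024, ω₃=-0.086
apply F[3]=-15.000 → step 4: x=-0.065, v=-1.656, θ₁=0.071, ω₁=2.815, θ₂=0.024, ω₂=0.238, θ₃=-0.026, ω₃=-0.109
apply F[4]=-5.508 → step 5: x=-0.100, v=-1.826, θ₁=0.132, ω₁=3.235, θ₂=0.028, ω₂=0.175, θ₃=-0.028, ω₃=-0.126
apply F[5]=+15.000 → step 6: x=-0.133, v=-1.460, θ₁=0.193, ω₁=2.888, θ₂=0.030, ω₂=-0.047, θ₃=-0.031, ω₃=-0.161
apply F[6]=+15.000 → step 7: x=-0.159, v=-1.116, θ₁=0.249, ω₁=2.733, θ₂=0.025, ω₂=-0.390, θ₃=-0.034, ω₃=-0.198
apply F[7]=+15.000 → step 8: x=-0.178, v=-0.782, θ₁=0.303, ω₁=2.698, θ₂=0.013, ω₂=-0.815, θ₃=-0.039, ω₃=-0.230
apply F[8]=+15.000 → step 9: x=-0.190, v=-0.449, θ₁=0.357, ω₁=2.717, θ₂=-0.008, ω₂=-1.283, θ₃=-0.043, ω₃=-0.250
apply F[9]=+15.000 → step 10: x=-0.196, v=-0.112, θ₁=0.411, ω₁=2.733, θ₂=-0.038, ω₂=-1.759, θ₃=-0.049, ω₃=-0.259
apply F[10]=+15.000 → step 11: x=-0.194, v=0.232, θ₁=0.466, ω₁=2.711, θ₂=-0.078, ω₂=-2.223, θ₃=-0.054, ω₃=-0.258
apply F[11]=+15.000 → step 12: x=-0.186, v=0.584, θ₁=0.519, ω₁=2.632, θ₂=-0.127, ω₂=-2.666, θ₃=-0.059, ω₃=-0.250
apply F[12]=+15.000 → step 13: x=-0.171, v=0.942, θ₁=0.571, ω₁=2.487, θ₂=-0.184, ω₂=-3.090, θ₃=-0.064, ω₃=-0.240
apply F[13]=+15.000 → step 14: x=-0.149, v=1.304, θ₁=0.618, ω₁=2.272, θ₂=-0.250, ω₂=-3.502, θ₃=-0.068, ω₃=-0.232
apply F[14]=+15.000 → step 15: x=-0.119, v=1.668, θ₁=0.661, ω₁=1.979, θ₂=-0.324, ω₂=-3.909, θ₃=-0.073, ω₃=-0.230
apply F[15]=+15.000 → step 16: x=-0.082, v=2.032, θ₁=0.697, ω₁=1.600, θ₂=-0.407, ω₂=-4.321, θ₃=-0.078, ω₃=-0.240
apply F[16]=+15.000 → step 17: x=-0.038, v=2.394, θ₁=0.724, ω₁=1.120, θ₂=-0.497, ω₂=-4.745, θ₃=-0.083, ω₃=-0.266
apply F[17]=+15.000 → step 18: x=0.014, v=2.754, θ₁=0.741, ω₁=0.522, θ₂=-0.597, ω₂=-5.189, θ₃=-0.089, ω₃=-0.317
Max |angle| over trajectory = 0.741 rad; bound = 0.838 → within bound.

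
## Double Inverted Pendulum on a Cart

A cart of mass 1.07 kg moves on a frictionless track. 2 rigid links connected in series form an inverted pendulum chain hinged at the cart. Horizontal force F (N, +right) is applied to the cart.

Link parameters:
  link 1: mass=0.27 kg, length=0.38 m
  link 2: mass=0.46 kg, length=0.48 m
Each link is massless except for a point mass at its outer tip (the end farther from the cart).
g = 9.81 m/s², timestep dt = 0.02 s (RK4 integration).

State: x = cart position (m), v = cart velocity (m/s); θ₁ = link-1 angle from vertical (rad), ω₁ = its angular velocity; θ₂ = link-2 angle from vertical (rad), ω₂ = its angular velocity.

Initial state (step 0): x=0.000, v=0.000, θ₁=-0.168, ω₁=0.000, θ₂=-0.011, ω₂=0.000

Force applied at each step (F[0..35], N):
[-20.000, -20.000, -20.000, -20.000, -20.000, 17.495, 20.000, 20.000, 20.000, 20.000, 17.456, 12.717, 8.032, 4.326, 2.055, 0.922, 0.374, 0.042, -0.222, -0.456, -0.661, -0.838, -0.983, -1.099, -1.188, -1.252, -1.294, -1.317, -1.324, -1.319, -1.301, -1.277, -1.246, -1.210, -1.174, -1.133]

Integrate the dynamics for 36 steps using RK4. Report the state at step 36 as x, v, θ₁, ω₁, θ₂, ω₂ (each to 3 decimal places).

Answer: x=0.067, v=0.284, θ₁=-0.036, ω₁=-0.038, θ₂=-0.024, ω₂=-0.085

Derivation:
apply F[0]=-20.000 → step 1: x=-0.003, v=-0.347, θ₁=-0.162, ω₁=0.650, θ₂=-0.009, ω₂=0.209
apply F[1]=-20.000 → step 2: x=-0.014, v=-0.697, θ₁=-0.142, ω₁=1.333, θ₂=-0.003, ω₂=0.399
apply F[2]=-20.000 → step 3: x=-0.031, v=-1.052, θ₁=-0.108, ω₁=2.078, θ₂=0.007, ω₂=0.550
apply F[3]=-20.000 → step 4: x=-0.056, v=-1.416, θ₁=-0.058, ω₁=2.913, θ₂=0.019, ω₂=0.646
apply F[4]=-20.000 → step 5: x=-0.088, v=-1.788, θ₁=0.009, ω₁=3.849, θ₂=0.032, ω₂=0.681
apply F[5]=+17.495 → step 6: x=-0.121, v=-1.465, θ₁=0.078, ω₁=3.028, θ₂=0.046, ω₂=0.675
apply F[6]=+20.000 → step 7: x=-0.146, v=-1.104, θ₁=0.130, ω₁=2.180, θ₂=0.059, ω₂=0.621
apply F[7]=+20.000 → step 8: x=-0.165, v=-0.752, θ₁=0.166, ω₁=1.423, θ₂=0.070, ω₂=0.518
apply F[8]=+20.000 → step 9: x=-0.176, v=-0.407, θ₁=0.187, ω₁=0.730, θ₂=0.079, ω₂=0.380
apply F[9]=+20.000 → step 10: x=-0.181, v=-0.066, θ₁=0.195, ω₁=0.069, θ₂=0.085, ω₂=0.225
apply F[10]=+17.456 → step 11: x=-0.179, v=0.228, θ₁=0.191, ω₁=-0.475, θ₂=0.088, ω₂=0.078
apply F[11]=+12.717 → step 12: x=-0.173, v=0.438, θ₁=0.178, ω₁=-0.825, θ₂=0.089, ω₂=-0.043
apply F[12]=+8.032 → step 13: x=-0.163, v=0.564, θ₁=0.160, ω₁=-0.991, θ₂=0.087, ω₂=-0.138
apply F[13]=+4.326 → step 14: x=-0.151, v=0.625, θ₁=0.140, ω₁=-1.016, θ₂=0.083, ω₂=-0.209
apply F[14]=+2.055 → step 15: x=-0.138, v=0.647, θ₁=0.120, ω₁=-0.964, θ₂=0.079, ω₂=-0.261
apply F[15]=+0.922 → step 16: x=-0.125, v=0.650, θ₁=0.102, ω₁=-0.885, θ₂=0.073, ω₂=-0.298
apply F[16]=+0.374 → step 17: x=-0.112, v=0.645, θ₁=0.085, ω₁=-0.805, θ₂=0.067, ω₂=-0.323
apply F[17]=+0.042 → step 18: x=-0.099, v=0.636, θ₁=0.070, ω₁=-0.729, θ₂=0.060, ω₂=-0.338
apply F[18]=-0.222 → step 19: x=-0.087, v=0.624, θ₁=0.056, ω₁=-0.659, θ₂=0.053, ω₂=-0.344
apply F[19]=-0.456 → step 20: x=-0.075, v=0.609, θ₁=0.043, ω₁=-0.595, θ₂=0.047, ω₂=-0.343
apply F[20]=-0.661 → step 21: x=-0.063, v=0.591, θ₁=0.032, ω₁=-0.534, θ₂=0.040, ω₂=-0.337
apply F[21]=-0.838 → step 22: x=-0.051, v=0.572, θ₁=0.022, ω₁=-0.478, θ₂=0.033, ω₂=-0.327
apply F[22]=-0.983 → step 23: x=-0.040, v=0.551, θ₁=0.013, ω₁=-0.425, θ₂=0.027, ω₂=-0.314
apply F[23]=-1.099 → step 24: x=-0.029, v=0.530, θ₁=0.005, ω₁=-0.376, θ₂=0.021, ω₂=-0.298
apply F[24]=-1.188 → step 25: x=-0.019, v=0.507, θ₁=-0.002, ω₁=-0.331, θ₂=0.015, ω₂=-0.280
apply F[25]=-1.252 → step 26: x=-0.009, v=0.484, θ₁=-0.008, ω₁=-0.288, θ₂=0.009, ω₂=-0.261
apply F[26]=-1.294 → step 27: x=0.001, v=0.462, θ₁=-0.014, ω₁=-0.250, θ₂=0.004, ω₂=-0.242
apply F[27]=-1.317 → step 28: x=0.010, v=0.439, θ₁=-0.018, ω₁=-0.215, θ₂=-0.000, ω₂=-0.222
apply F[28]=-1.324 → step 29: x=0.018, v=0.417, θ₁=-0.022, ω₁=-0.183, θ₂=-0.005, ω₂=-0.202
apply F[29]=-1.319 → step 30: x=0.027, v=0.396, θ₁=-0.026, ω₁=-0.154, θ₂=-0.008, ω₂=-0.183
apply F[30]=-1.301 → step 31: x=0.034, v=0.375, θ₁=-0.028, ω₁=-0.128, θ₂=-0.012, ω₂=-0.165
apply F[31]=-1.277 → step 32: x=0.042, v=0.355, θ₁=-0.031, ω₁=-0.105, θ₂=-0.015, ω₂=-0.147
apply F[32]=-1.246 → step 33: x=0.048, v=0.336, θ₁=-0.033, ω₁=-0.085, θ₂=-0.018, ω₂=-0.130
apply F[33]=-1.210 → step 34: x=0.055, v=0.318, θ₁=-0.034, ω₁=-0.067, θ₂=-0.020, ω₂=-0.114
apply F[34]=-1.174 → step 35: x=0.061, v=0.301, θ₁=-0.035, ω₁=-0.051, θ₂=-0.022, ω₂=-0.099
apply F[35]=-1.133 → step 36: x=0.067, v=0.284, θ₁=-0.036, ω₁=-0.038, θ₂=-0.024, ω₂=-0.085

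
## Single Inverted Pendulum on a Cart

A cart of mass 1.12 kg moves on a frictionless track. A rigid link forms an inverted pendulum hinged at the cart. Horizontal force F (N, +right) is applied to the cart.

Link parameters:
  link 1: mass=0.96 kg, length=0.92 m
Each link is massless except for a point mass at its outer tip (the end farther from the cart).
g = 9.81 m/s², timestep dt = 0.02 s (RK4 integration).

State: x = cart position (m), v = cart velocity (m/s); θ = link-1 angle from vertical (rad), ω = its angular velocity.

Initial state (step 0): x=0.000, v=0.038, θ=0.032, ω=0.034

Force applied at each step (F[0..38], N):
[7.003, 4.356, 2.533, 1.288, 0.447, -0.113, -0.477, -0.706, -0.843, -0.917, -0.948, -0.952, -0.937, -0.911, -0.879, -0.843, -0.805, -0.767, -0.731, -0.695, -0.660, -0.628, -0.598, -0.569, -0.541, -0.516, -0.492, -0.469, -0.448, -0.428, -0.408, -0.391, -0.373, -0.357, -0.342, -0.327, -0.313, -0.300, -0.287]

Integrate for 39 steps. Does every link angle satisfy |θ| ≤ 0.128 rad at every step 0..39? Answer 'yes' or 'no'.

Answer: yes

Derivation:
apply F[0]=+7.003 → step 1: x=0.002, v=0.158, θ=0.031, ω=-0.089
apply F[1]=+4.356 → step 2: x=0.006, v=0.230, θ=0.029, ω=-0.162
apply F[2]=+2.533 → step 3: x=0.011, v=0.271, θ=0.025, ω=-0.200
apply F[3]=+1.288 → step 4: x=0.016, v=0.290, θ=0.021, ω=-0.216
apply F[4]=+0.447 → step 5: x=0.022, v=0.295, θ=0.017, ω=-0.217
apply F[5]=-0.113 → step 6: x=0.028, v=0.290, θ=0.013, ω=-0.209
apply F[6]=-0.477 → step 7: x=0.034, v=0.280, θ=0.009, ω=-0.195
apply F[7]=-0.706 → step 8: x=0.039, v=0.266, θ=0.005, ω=-0.179
apply F[8]=-0.843 → step 9: x=0.044, v=0.251, θ=0.001, ω=-0.162
apply F[9]=-0.917 → step 10: x=0.049, v=0.234, θ=-0.002, ω=-0.144
apply F[10]=-0.948 → step 11: x=0.054, v=0.218, θ=-0.004, ω=-0.127
apply F[11]=-0.952 → step 12: x=0.058, v=0.202, θ=-0.007, ω=-0.110
apply F[12]=-0.937 → step 13: x=0.062, v=0.186, θ=-0.009, ω=-0.095
apply F[13]=-0.911 → step 14: x=0.066, v=0.172, θ=-0.011, ω=-0.081
apply F[14]=-0.879 → step 15: x=0.069, v=0.158, θ=-0.012, ω=-0.069
apply F[15]=-0.843 → step 16: x=0.072, v=0.145, θ=-0.013, ω=-0.057
apply F[16]=-0.805 → step 17: x=0.075, v=0.133, θ=-0.014, ω=-0.047
apply F[17]=-0.767 → step 18: x=0.077, v=0.122, θ=-0.015, ω=-0.038
apply F[18]=-0.731 → step 19: x=0.079, v=0.111, θ=-0.016, ω=-0.030
apply F[19]=-0.695 → step 20: x=0.082, v=0.102, θ=-0.016, ω=-0.023
apply F[20]=-0.660 → step 21: x=0.084, v=0.093, θ=-0.017, ω=-0.017
apply F[21]=-0.628 → step 22: x=0.085, v=0.084, θ=-0.017, ω=-0.011
apply F[22]=-0.598 → step 23: x=0.087, v=0.077, θ=-0.017, ω=-0.007
apply F[23]=-0.569 → step 24: x=0.088, v=0.069, θ=-0.017, ω=-0.002
apply F[24]=-0.541 → step 25: x=0.090, v=0.063, θ=-0.017, ω=0.001
apply F[25]=-0.516 → step 26: x=0.091, v=0.056, θ=-0.017, ω=0.004
apply F[26]=-0.492 → step 27: x=0.092, v=0.050, θ=-0.017, ω=0.007
apply F[27]=-0.469 → step 28: x=0.093, v=0.045, θ=-0.017, ω=0.009
apply F[28]=-0.448 → step 29: x=0.094, v=0.040, θ=-0.017, ω=0.011
apply F[29]=-0.428 → step 30: x=0.095, v=0.035, θ=-0.017, ω=0.013
apply F[30]=-0.408 → step 31: x=0.095, v=0.030, θ=-0.016, ω=0.015
apply F[31]=-0.391 → step 32: x=0.096, v=0.026, θ=-0.016, ω=0.016
apply F[32]=-0.373 → step 33: x=0.096, v=0.022, θ=-0.016, ω=0.017
apply F[33]=-0.357 → step 34: x=0.097, v=0.018, θ=-0.015, ω=0.017
apply F[34]=-0.342 → step 35: x=0.097, v=0.015, θ=-0.015, ω=0.018
apply F[35]=-0.327 → step 36: x=0.097, v=0.011, θ=-0.015, ω=0.019
apply F[36]=-0.313 → step 37: x=0.097, v=0.008, θ=-0.014, ω=0.019
apply F[37]=-0.300 → step 38: x=0.098, v=0.005, θ=-0.014, ω=0.019
apply F[38]=-0.287 → step 39: x=0.098, v=0.002, θ=-0.013, ω=0.019
Max |angle| over trajectory = 0.032 rad; bound = 0.128 → within bound.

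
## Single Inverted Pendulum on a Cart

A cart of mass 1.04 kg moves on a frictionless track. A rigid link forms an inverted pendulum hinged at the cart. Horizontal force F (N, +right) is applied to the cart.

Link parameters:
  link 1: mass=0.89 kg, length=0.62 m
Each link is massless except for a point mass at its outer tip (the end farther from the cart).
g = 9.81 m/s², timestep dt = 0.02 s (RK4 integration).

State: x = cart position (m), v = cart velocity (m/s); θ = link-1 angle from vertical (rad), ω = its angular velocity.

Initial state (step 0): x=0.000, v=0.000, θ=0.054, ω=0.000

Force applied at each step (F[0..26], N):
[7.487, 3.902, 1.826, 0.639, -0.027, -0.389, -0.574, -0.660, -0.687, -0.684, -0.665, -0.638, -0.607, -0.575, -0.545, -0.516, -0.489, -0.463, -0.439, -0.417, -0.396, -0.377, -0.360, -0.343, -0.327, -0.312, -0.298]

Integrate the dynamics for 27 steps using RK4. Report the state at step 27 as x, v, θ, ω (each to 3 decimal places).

Answer: x=0.065, v=0.031, θ=-0.012, ω=0.004

Derivation:
apply F[0]=+7.487 → step 1: x=0.001, v=0.135, θ=0.052, ω=-0.200
apply F[1]=+3.902 → step 2: x=0.005, v=0.201, θ=0.047, ω=-0.292
apply F[2]=+1.826 → step 3: x=0.009, v=0.229, θ=0.041, ω=-0.322
apply F[3]=+0.639 → step 4: x=0.014, v=0.235, θ=0.035, ω=-0.320
apply F[4]=-0.027 → step 5: x=0.018, v=0.229, θ=0.028, ω=-0.301
apply F[5]=-0.389 → step 6: x=0.023, v=0.218, θ=0.023, ω=-0.274
apply F[6]=-0.574 → step 7: x=0.027, v=0.203, θ=0.017, ω=-0.245
apply F[7]=-0.660 → step 8: x=0.031, v=0.188, θ=0.013, ω=-0.215
apply F[8]=-0.687 → step 9: x=0.034, v=0.173, θ=0.009, ω=-0.188
apply F[9]=-0.684 → step 10: x=0.038, v=0.159, θ=0.005, ω=-0.162
apply F[10]=-0.665 → step 11: x=0.041, v=0.145, θ=0.002, ω=-0.139
apply F[11]=-0.638 → step 12: x=0.044, v=0.133, θ=-0.000, ω=-0.119
apply F[12]=-0.607 → step 13: x=0.046, v=0.121, θ=-0.003, ω=-0.101
apply F[13]=-0.575 → step 14: x=0.048, v=0.111, θ=-0.004, ω=-0.085
apply F[14]=-0.545 → step 15: x=0.051, v=0.101, θ=-0.006, ω=-0.071
apply F[15]=-0.516 → step 16: x=0.053, v=0.092, θ=-0.007, ω=-0.059
apply F[16]=-0.489 → step 17: x=0.054, v=0.084, θ=-0.008, ω=-0.049
apply F[17]=-0.463 → step 18: x=0.056, v=0.077, θ=-0.009, ω=-0.040
apply F[18]=-0.439 → step 19: x=0.057, v=0.070, θ=-0.010, ω=-0.032
apply F[19]=-0.417 → step 20: x=0.059, v=0.064, θ=-0.010, ω=-0.025
apply F[20]=-0.396 → step 21: x=0.060, v=0.058, θ=-0.011, ω=-0.019
apply F[21]=-0.377 → step 22: x=0.061, v=0.053, θ=-0.011, ω=-0.013
apply F[22]=-0.360 → step 23: x=0.062, v=0.048, θ=-0.011, ω=-0.009
apply F[23]=-0.343 → step 24: x=0.063, v=0.043, θ=-0.012, ω=-0.005
apply F[24]=-0.327 → step 25: x=0.064, v=0.039, θ=-0.012, ω=-0.002
apply F[25]=-0.312 → step 26: x=0.065, v=0.035, θ=-0.012, ω=0.001
apply F[26]=-0.298 → step 27: x=0.065, v=0.031, θ=-0.012, ω=0.004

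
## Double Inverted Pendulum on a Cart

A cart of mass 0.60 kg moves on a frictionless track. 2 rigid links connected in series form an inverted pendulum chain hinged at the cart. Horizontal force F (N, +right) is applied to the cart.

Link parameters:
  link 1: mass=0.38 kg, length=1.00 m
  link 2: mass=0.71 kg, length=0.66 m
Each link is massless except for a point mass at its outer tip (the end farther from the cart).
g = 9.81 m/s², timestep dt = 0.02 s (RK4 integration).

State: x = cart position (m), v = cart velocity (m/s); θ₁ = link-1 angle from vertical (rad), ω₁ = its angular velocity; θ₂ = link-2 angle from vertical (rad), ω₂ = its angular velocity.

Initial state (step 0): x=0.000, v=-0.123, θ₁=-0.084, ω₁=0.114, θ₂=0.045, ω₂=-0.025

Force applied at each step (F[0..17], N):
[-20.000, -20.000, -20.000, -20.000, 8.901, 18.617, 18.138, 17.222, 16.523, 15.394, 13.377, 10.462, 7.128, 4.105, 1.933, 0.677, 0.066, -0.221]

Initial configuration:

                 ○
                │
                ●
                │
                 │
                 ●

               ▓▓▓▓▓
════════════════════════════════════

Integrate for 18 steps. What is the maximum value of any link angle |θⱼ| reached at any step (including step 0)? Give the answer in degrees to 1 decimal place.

Answer: 9.4°

Derivation:
apply F[0]=-20.000 → step 1: x=-0.009, v=-0.755, θ₁=-0.076, ω₁=0.673, θ₂=0.046, ω₂=0.104
apply F[1]=-20.000 → step 2: x=-0.030, v=-1.395, θ₁=-0.057, ω₁=1.253, θ₂=0.049, ω₂=0.211
apply F[2]=-20.000 → step 3: x=-0.065, v=-2.048, θ₁=-0.026, ω₁=1.867, θ₂=0.054, ω₂=0.281
apply F[3]=-20.000 → step 4: x=-0.112, v=-2.714, θ₁=0.018, ω₁=2.519, θ₂=0.060, ω₂=0.310
apply F[4]=+8.901 → step 5: x=-0.164, v=-2.424, θ₁=0.066, ω₁=2.235, θ₂=0.066, ω₂=0.318
apply F[5]=+18.617 → step 6: x=-0.206, v=-1.831, θ₁=0.104, ω₁=1.666, θ₂=0.073, ω₂=0.305
apply F[6]=+18.138 → step 7: x=-0.237, v=-1.274, θ₁=0.133, ω₁=1.154, θ₂=0.078, ω₂=0.263
apply F[7]=+17.222 → step 8: x=-0.258, v=-0.763, θ₁=0.151, ω₁=0.706, θ₂=0.083, ω₂=0.196
apply F[8]=+16.523 → step 9: x=-0.268, v=-0.287, θ₁=0.161, ω₁=0.300, θ₂=0.086, ω₂=0.114
apply F[9]=+15.394 → step 10: x=-0.269, v=0.150, θ₁=0.164, ω₁=-0.061, θ₂=0.087, ω₂=0.028
apply F[10]=+13.377 → step 11: x=-0.263, v=0.522, θ₁=0.159, ω₁=-0.363, θ₂=0.087, ω₂=-0.053
apply F[11]=+10.462 → step 12: x=-0.249, v=0.806, θ₁=0.150, ω₁=-0.584, θ₂=0.085, ω₂=-0.121
apply F[12]=+7.128 → step 13: x=-0.231, v=0.989, θ₁=0.137, ω₁=-0.713, θ₂=0.082, ω₂=-0.176
apply F[13]=+4.105 → step 14: x=-0.211, v=1.080, θ₁=0.122, ω₁=-0.760, θ₂=0.078, ω₂=-0.217
apply F[14]=+1.933 → step 15: x=-0.189, v=1.106, θ₁=0.107, ω₁=-0.750, θ₂=0.074, ω₂=-0.248
apply F[15]=+0.677 → step 16: x=-0.167, v=1.096, θ₁=0.093, ω₁=-0.711, θ₂=0.069, ω₂=-0.271
apply F[16]=+0.066 → step 17: x=-0.145, v=1.070, θ₁=0.079, ω₁=-0.661, θ₂=0.063, ω₂=-0.287
apply F[17]=-0.221 → step 18: x=-0.124, v=1.038, θ₁=0.066, ω₁=-0.611, θ₂=0.057, ω₂=-0.297
Max |angle| over trajectory = 0.164 rad = 9.4°.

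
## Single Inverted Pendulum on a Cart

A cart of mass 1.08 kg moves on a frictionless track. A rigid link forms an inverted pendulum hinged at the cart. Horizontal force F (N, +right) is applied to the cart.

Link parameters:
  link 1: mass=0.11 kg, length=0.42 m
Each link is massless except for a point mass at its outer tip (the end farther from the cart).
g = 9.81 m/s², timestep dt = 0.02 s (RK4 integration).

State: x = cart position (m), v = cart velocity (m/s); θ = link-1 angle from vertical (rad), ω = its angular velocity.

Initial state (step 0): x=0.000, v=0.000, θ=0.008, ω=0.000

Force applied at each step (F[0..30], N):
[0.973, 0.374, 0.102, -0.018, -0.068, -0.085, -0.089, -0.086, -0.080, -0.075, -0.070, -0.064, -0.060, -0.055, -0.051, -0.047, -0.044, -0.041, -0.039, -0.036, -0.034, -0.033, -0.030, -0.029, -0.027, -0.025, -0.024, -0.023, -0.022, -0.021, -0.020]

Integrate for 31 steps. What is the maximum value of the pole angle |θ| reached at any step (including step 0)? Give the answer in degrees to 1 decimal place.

Answer: 0.5°

Derivation:
apply F[0]=+0.973 → step 1: x=0.000, v=0.018, θ=0.008, ω=-0.039
apply F[1]=+0.374 → step 2: x=0.001, v=0.025, θ=0.007, ω=-0.052
apply F[2]=+0.102 → step 3: x=0.001, v=0.026, θ=0.006, ω=-0.053
apply F[3]=-0.018 → step 4: x=0.002, v=0.026, θ=0.005, ω=-0.050
apply F[4]=-0.068 → step 5: x=0.002, v=0.025, θ=0.004, ω=-0.044
apply F[5]=-0.085 → step 6: x=0.003, v=0.023, θ=0.003, ω=-0.039
apply F[6]=-0.089 → step 7: x=0.003, v=0.021, θ=0.002, ω=-0.034
apply F[7]=-0.086 → step 8: x=0.003, v=0.020, θ=0.002, ω=-0.029
apply F[8]=-0.080 → step 9: x=0.004, v=0.018, θ=0.001, ω=-0.025
apply F[9]=-0.075 → step 10: x=0.004, v=0.017, θ=0.001, ω=-0.021
apply F[10]=-0.070 → step 11: x=0.005, v=0.015, θ=0.000, ω=-0.018
apply F[11]=-0.064 → step 12: x=0.005, v=0.014, θ=-0.000, ω=-0.015
apply F[12]=-0.060 → step 13: x=0.005, v=0.013, θ=-0.000, ω=-0.013
apply F[13]=-0.055 → step 14: x=0.005, v=0.012, θ=-0.001, ω=-0.011
apply F[14]=-0.051 → step 15: x=0.006, v=0.011, θ=-0.001, ω=-0.009
apply F[15]=-0.047 → step 16: x=0.006, v=0.010, θ=-0.001, ω=-0.007
apply F[16]=-0.044 → step 17: x=0.006, v=0.010, θ=-0.001, ω=-0.006
apply F[17]=-0.041 → step 18: x=0.006, v=0.009, θ=-0.001, ω=-0.005
apply F[18]=-0.039 → step 19: x=0.006, v=0.008, θ=-0.001, ω=-0.004
apply F[19]=-0.036 → step 20: x=0.007, v=0.008, θ=-0.001, ω=-0.003
apply F[20]=-0.034 → step 21: x=0.007, v=0.007, θ=-0.001, ω=-0.002
apply F[21]=-0.033 → step 22: x=0.007, v=0.006, θ=-0.002, ω=-0.001
apply F[22]=-0.030 → step 23: x=0.007, v=0.006, θ=-0.002, ω=-0.001
apply F[23]=-0.029 → step 24: x=0.007, v=0.005, θ=-0.002, ω=-0.000
apply F[24]=-0.027 → step 25: x=0.007, v=0.005, θ=-0.002, ω=0.000
apply F[25]=-0.025 → step 26: x=0.007, v=0.004, θ=-0.002, ω=0.000
apply F[26]=-0.024 → step 27: x=0.007, v=0.004, θ=-0.002, ω=0.001
apply F[27]=-0.023 → step 28: x=0.007, v=0.004, θ=-0.002, ω=0.001
apply F[28]=-0.022 → step 29: x=0.007, v=0.003, θ=-0.001, ω=0.001
apply F[29]=-0.021 → step 30: x=0.007, v=0.003, θ=-0.001, ω=0.001
apply F[30]=-0.020 → step 31: x=0.008, v=0.003, θ=-0.001, ω=0.001
Max |angle| over trajectory = 0.008 rad = 0.5°.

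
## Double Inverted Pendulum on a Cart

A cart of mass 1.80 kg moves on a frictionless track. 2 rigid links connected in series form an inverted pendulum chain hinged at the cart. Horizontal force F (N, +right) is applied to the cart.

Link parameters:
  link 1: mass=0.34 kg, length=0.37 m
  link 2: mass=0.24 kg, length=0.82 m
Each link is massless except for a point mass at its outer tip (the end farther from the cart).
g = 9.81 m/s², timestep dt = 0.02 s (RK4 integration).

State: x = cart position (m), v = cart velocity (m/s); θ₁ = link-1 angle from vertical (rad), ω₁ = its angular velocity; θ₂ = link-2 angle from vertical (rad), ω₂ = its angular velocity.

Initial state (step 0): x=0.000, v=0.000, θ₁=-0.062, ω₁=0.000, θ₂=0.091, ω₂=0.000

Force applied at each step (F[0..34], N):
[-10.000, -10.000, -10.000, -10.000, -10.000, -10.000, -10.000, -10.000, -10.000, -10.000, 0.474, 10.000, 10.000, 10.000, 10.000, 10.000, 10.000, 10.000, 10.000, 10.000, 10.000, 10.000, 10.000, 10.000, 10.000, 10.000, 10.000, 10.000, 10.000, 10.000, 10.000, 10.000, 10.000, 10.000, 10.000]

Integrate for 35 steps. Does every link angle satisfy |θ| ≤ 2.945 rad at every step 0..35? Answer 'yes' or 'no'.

Answer: yes

Derivation:
apply F[0]=-10.000 → step 1: x=-0.001, v=-0.107, θ₁=-0.060, ω₁=0.200, θ₂=0.092, ω₂=0.063
apply F[1]=-10.000 → step 2: x=-0.004, v=-0.215, θ₁=-0.054, ω₁=0.403, θ₂=0.094, ω₂=0.124
apply F[2]=-10.000 → step 3: x=-0.010, v=-0.323, θ₁=-0.044, ω₁=0.616, θ₂=0.097, ω₂=0.183
apply F[3]=-10.000 → step 4: x=-0.017, v=-0.431, θ₁=-0.029, ω₁=0.841, θ₂=0.101, ω₂=0.237
apply F[4]=-10.000 → step 5: x=-0.027, v=-0.541, θ₁=-0.010, ω₁=1.083, θ₂=0.106, ω₂=0.286
apply F[5]=-10.000 → step 6: x=-0.039, v=-0.653, θ₁=0.014, ω₁=1.347, θ₂=0.112, ω₂=0.327
apply F[6]=-10.000 → step 7: x=-0.053, v=-0.765, θ₁=0.044, ω₁=1.638, θ₂=0.119, ω₂=0.358
apply F[7]=-10.000 → step 8: x=-0.069, v=-0.880, θ₁=0.080, ω₁=1.960, θ₂=0.126, ω₂=0.379
apply F[8]=-10.000 → step 9: x=-0.088, v=-0.995, θ₁=0.123, ω₁=2.317, θ₂=0.134, ω₂=0.389
apply F[9]=-10.000 → step 10: x=-0.109, v=-1.113, θ₁=0.173, ω₁=2.710, θ₂=0.142, ω₂=0.386
apply F[10]=+0.474 → step 11: x=-0.132, v=-1.116, θ₁=0.228, ω₁=2.838, θ₂=0.150, ω₂=0.371
apply F[11]=+10.000 → step 12: x=-0.153, v=-1.018, θ₁=0.284, ω₁=2.745, θ₂=0.157, ω₂=0.338
apply F[12]=+10.000 → step 13: x=-0.172, v=-0.922, θ₁=0.338, ω₁=2.706, θ₂=0.163, ω₂=0.288
apply F[13]=+10.000 → step 14: x=-0.190, v=-0.829, θ₁=0.393, ω₁=2.719, θ₂=0.168, ω₂=0.223
apply F[14]=+10.000 → step 15: x=-0.205, v=-0.738, θ₁=0.447, ω₁=2.781, θ₂=0.172, ω₂=0.144
apply F[15]=+10.000 → step 16: x=-0.219, v=-0.649, θ₁=0.504, ω₁=2.888, θ₂=0.174, ω₂=0.053
apply F[16]=+10.000 → step 17: x=-0.231, v=-0.560, θ₁=0.563, ω₁=3.037, θ₂=0.174, ω₂=-0.047
apply F[17]=+10.000 → step 18: x=-0.242, v=-0.471, θ₁=0.626, ω₁=3.225, θ₂=0.172, ω₂=-0.153
apply F[18]=+10.000 → step 19: x=-0.250, v=-0.382, θ₁=0.692, ω₁=3.445, θ₂=0.168, ω₂=-0.260
apply F[19]=+10.000 → step 20: x=-0.257, v=-0.291, θ₁=0.764, ω₁=3.693, θ₂=0.161, ω₂=-0.364
apply F[20]=+10.000 → step 21: x=-0.262, v=-0.197, θ₁=0.840, ω₁=3.965, θ₂=0.153, ω₂=-0.458
apply F[21]=+10.000 → step 22: x=-0.265, v=-0.100, θ₁=0.923, ω₁=4.257, θ₂=0.143, ω₂=-0.536
apply F[22]=+10.000 → step 23: x=-0.266, v=0.002, θ₁=1.011, ω₁=4.567, θ₂=0.132, ω₂=-0.590
apply F[23]=+10.000 → step 24: x=-0.265, v=0.109, θ₁=1.105, ω₁=4.895, θ₂=0.120, ω₂=-0.616
apply F[24]=+10.000 → step 25: x=-0.261, v=0.221, θ₁=1.207, ω₁=5.247, θ₂=0.108, ω₂=-0.605
apply F[25]=+10.000 → step 26: x=-0.256, v=0.341, θ₁=1.315, ω₁=5.628, θ₂=0.096, ω₂=-0.551
apply F[26]=+10.000 → step 27: x=-0.248, v=0.469, θ₁=1.432, ω₁=6.048, θ₂=0.086, ω₂=-0.444
apply F[27]=+10.000 → step 28: x=-0.237, v=0.607, θ₁=1.558, ω₁=6.521, θ₂=0.079, ω₂=-0.273
apply F[28]=+10.000 → step 29: x=-0.223, v=0.756, θ₁=1.693, ω₁=7.068, θ₂=0.075, ω₂=-0.026
apply F[29]=+10.000 → step 30: x=-0.207, v=0.920, θ₁=1.841, ω₁=7.712, θ₂=0.078, ω₂=0.316
apply F[30]=+10.000 → step 31: x=-0.187, v=1.101, θ₁=2.003, ω₁=8.485, θ₂=0.089, ω₂=0.778
apply F[31]=+10.000 → step 32: x=-0.163, v=1.302, θ₁=2.182, ω₁=9.426, θ₂=0.110, ω₂=1.389
apply F[32]=+10.000 → step 33: x=-0.134, v=1.524, θ₁=2.381, ω₁=10.574, θ₂=0.146, ω₂=2.185
apply F[33]=+10.000 → step 34: x=-0.101, v=1.764, θ₁=2.606, ω₁=11.943, θ₂=0.199, ω₂=3.191
apply F[34]=+10.000 → step 35: x=-0.064, v=1.996, θ₁=2.860, ω₁=13.443, θ₂=0.275, ω₂=4.382
Max |angle| over trajectory = 2.860 rad; bound = 2.945 → within bound.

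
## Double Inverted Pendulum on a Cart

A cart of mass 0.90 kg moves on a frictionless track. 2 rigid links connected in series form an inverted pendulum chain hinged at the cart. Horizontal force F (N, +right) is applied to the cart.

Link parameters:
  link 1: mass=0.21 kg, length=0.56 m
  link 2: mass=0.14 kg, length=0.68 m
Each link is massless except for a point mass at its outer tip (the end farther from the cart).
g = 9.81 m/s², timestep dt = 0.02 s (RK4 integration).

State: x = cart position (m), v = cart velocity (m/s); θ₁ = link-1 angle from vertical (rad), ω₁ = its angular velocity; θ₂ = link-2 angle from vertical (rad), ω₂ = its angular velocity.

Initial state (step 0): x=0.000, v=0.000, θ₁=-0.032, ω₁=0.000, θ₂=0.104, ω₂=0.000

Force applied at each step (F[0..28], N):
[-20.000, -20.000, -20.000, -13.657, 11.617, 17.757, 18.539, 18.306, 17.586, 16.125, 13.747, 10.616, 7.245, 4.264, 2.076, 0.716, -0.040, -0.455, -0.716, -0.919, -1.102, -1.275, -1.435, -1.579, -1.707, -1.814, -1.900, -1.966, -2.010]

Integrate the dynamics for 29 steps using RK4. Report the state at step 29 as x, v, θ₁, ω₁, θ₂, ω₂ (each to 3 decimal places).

Answer: x=0.260, v=0.844, θ₁=-0.053, ω₁=-0.340, θ₂=-0.012, ω₂=-0.298

Derivation:
apply F[0]=-20.000 → step 1: x=-0.004, v=-0.442, θ₁=-0.025, ω₁=0.747, θ₂=0.105, ω₂=0.067
apply F[1]=-20.000 → step 2: x=-0.018, v=-0.885, θ₁=-0.002, ω₁=1.507, θ₂=0.107, ω₂=0.122
apply F[2]=-20.000 → step 3: x=-0.040, v=-1.331, θ₁=0.036, ω₁=2.291, θ₂=0.109, ω₂=0.155
apply F[3]=-13.657 → step 4: x=-0.070, v=-1.637, θ₁=0.087, ω₁=2.851, θ₂=0.113, ω₂=0.168
apply F[4]=+11.617 → step 5: x=-0.100, v=-1.385, θ₁=0.140, ω₁=2.445, θ₂=0.116, ω₂=0.168
apply F[5]=+17.757 → step 6: x=-0.124, v=-1.003, θ₁=0.183, ω₁=1.840, θ₂=0.119, ω₂=0.145
apply F[6]=+18.539 → step 7: x=-0.140, v=-0.610, θ₁=0.214, ω₁=1.243, θ₂=0.122, ω₂=0.099
apply F[7]=+18.306 → step 8: x=-0.148, v=-0.226, θ₁=0.233, ω₁=0.685, θ₂=0.123, ω₂=0.033
apply F[8]=+17.586 → step 9: x=-0.149, v=0.140, θ₁=0.241, ω₁=0.169, θ₂=0.123, ω₂=-0.044
apply F[9]=+16.125 → step 10: x=-0.143, v=0.473, θ₁=0.240, ω₁=-0.287, θ₂=0.121, ω₂=-0.122
apply F[10]=+13.747 → step 11: x=-0.131, v=0.756, θ₁=0.231, ω₁=-0.662, θ₂=0.118, ω₂=-0.193
apply F[11]=+10.616 → step 12: x=-0.113, v=0.972, θ₁=0.215, ω₁=-0.931, θ₂=0.114, ω₂=-0.254
apply F[12]=+7.245 → step 13: x=-0.092, v=1.117, θ₁=0.195, ω₁=-1.089, θ₂=0.108, ω₂=-0.302
apply F[13]=+4.264 → step 14: x=-0.069, v=1.198, θ₁=0.172, ω₁=-1.150, θ₂=0.102, ω₂=-0.339
apply F[14]=+2.076 → step 15: x=-0.045, v=1.232, θ₁=0.149, ω₁=-1.141, θ₂=0.095, ω₂=-0.367
apply F[15]=+0.716 → step 16: x=-0.020, v=1.239, θ₁=0.127, ω₁=-1.094, θ₂=0.087, ω₂=-0.388
apply F[16]=-0.040 → step 17: x=0.004, v=1.230, θ₁=0.106, ω₁=-1.030, θ₂=0.079, ω₂=-0.403
apply F[17]=-0.455 → step 18: x=0.029, v=1.213, θ₁=0.086, ω₁=-0.962, θ₂=0.071, ω₂=-0.412
apply F[18]=-0.716 → step 19: x=0.053, v=1.191, θ₁=0.067, ω₁=-0.895, θ₂=0.063, ω₂=-0.416
apply F[19]=-0.919 → step 20: x=0.077, v=1.167, θ₁=0.050, ω₁=-0.831, θ₂=0.054, ω₂=-0.416
apply F[20]=-1.102 → step 21: x=0.100, v=1.139, θ₁=0.034, ω₁=-0.769, θ₂=0.046, ω₂=-0.413
apply F[21]=-1.275 → step 22: x=0.122, v=1.109, θ₁=0.019, ω₁=-0.709, θ₂=0.038, ω₂=-0.406
apply F[22]=-1.435 → step 23: x=0.144, v=1.076, θ₁=0.006, ω₁=-0.650, θ₂=0.030, ω₂=-0.396
apply F[23]=-1.579 → step 24: x=0.165, v=1.041, θ₁=-0.007, ω₁=-0.594, θ₂=0.022, ω₂=-0.384
apply F[24]=-1.707 → step 25: x=0.186, v=1.004, θ₁=-0.018, ω₁=-0.539, θ₂=0.014, ω₂=-0.369
apply F[25]=-1.814 → step 26: x=0.205, v=0.965, θ₁=-0.028, ω₁=-0.486, θ₂=0.007, ω₂=-0.353
apply F[26]=-1.900 → step 27: x=0.224, v=0.926, θ₁=-0.037, ω₁=-0.435, θ₂=0.000, ω₂=-0.336
apply F[27]=-1.966 → step 28: x=0.242, v=0.885, θ₁=-0.046, ω₁=-0.386, θ₂=-0.006, ω₂=-0.317
apply F[28]=-2.010 → step 29: x=0.260, v=0.844, θ₁=-0.053, ω₁=-0.340, θ₂=-0.012, ω₂=-0.298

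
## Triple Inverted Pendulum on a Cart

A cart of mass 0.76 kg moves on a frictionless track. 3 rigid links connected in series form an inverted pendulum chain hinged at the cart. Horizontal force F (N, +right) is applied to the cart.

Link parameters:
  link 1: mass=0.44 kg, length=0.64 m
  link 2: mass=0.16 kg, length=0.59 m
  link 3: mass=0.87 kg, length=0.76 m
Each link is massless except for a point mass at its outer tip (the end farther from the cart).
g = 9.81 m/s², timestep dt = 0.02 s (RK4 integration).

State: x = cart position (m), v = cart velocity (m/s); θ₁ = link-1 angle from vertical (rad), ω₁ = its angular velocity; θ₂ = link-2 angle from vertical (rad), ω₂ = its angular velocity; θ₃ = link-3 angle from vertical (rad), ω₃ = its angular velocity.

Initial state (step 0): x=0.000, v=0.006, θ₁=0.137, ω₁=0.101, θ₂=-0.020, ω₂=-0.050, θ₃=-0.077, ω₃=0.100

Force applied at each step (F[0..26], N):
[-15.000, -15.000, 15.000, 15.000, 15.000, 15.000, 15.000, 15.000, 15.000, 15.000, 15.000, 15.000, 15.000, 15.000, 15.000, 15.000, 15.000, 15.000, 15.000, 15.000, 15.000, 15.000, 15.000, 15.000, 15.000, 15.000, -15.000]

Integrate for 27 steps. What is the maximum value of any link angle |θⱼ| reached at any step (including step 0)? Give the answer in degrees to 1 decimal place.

apply F[0]=-15.000 → step 1: x=-0.004, v=-0.422, θ₁=0.147, ω₁=0.876, θ₂=-0.021, ω₂=-0.100, θ₃=-0.076, ω₃=0.044
apply F[1]=-15.000 → step 2: x=-0.017, v=-0.846, θ₁=0.172, ω₁=1.641, θ₂=-0.024, ω₂=-0.152, θ₃=-0.075, ω₃=0.001
apply F[2]=+15.000 → step 3: x=-0.031, v=-0.524, θ₁=0.202, ω₁=1.355, θ₂=-0.028, ω₂=-0.304, θ₃=-0.076, ω₃=-0.081
apply F[3]=+15.000 → step 4: x=-0.038, v=-0.214, θ₁=0.227, ω₁=1.125, θ₂=-0.037, ω₂=-0.507, θ₃=-0.078, ω₃=-0.156
apply F[4]=+15.000 → step 5: x=-0.039, v=0.087, θ₁=0.247, ω₁=0.938, θ₂=-0.049, ω₂=-0.762, θ₃=-0.082, ω₃=-0.219
apply F[5]=+15.000 → step 6: x=-0.034, v=0.383, θ₁=0.264, ω₁=0.782, θ₂=-0.067, ω₂=-1.069, θ₃=-0.087, ω₃=-0.262
apply F[6]=+15.000 → step 7: x=-0.024, v=0.676, θ₁=0.279, ω₁=0.644, θ₂=-0.092, ω₂=-1.430, θ₃=-0.092, ω₃=-0.278
apply F[7]=+15.000 → step 8: x=-0.007, v=0.972, θ₁=0.290, ω₁=0.510, θ₂=-0.125, ω₂=-1.844, θ₃=-0.098, ω₃=-0.261
apply F[8]=+15.000 → step 9: x=0.015, v=1.272, θ₁=0.299, ω₁=0.361, θ₂=-0.166, ω₂=-2.303, θ₃=-0.103, ω₃=-0.210
apply F[9]=+15.000 → step 10: x=0.044, v=1.581, θ₁=0.304, ω₁=0.177, θ₂=-0.217, ω₂=-2.788, θ₃=-0.106, ω₃=-0.133
apply F[10]=+15.000 → step 11: x=0.078, v=1.900, θ₁=0.306, ω₁=-0.061, θ₂=-0.278, ω₂=-3.268, θ₃=-0.108, ω₃=-0.045
apply F[11]=+15.000 → step 12: x=0.120, v=2.231, θ₁=0.301, ω₁=-0.368, θ₂=-0.348, ω₂=-3.710, θ₃=-0.108, ω₃=0.030
apply F[12]=+15.000 → step 13: x=0.168, v=2.572, θ₁=0.290, ω₁=-0.750, θ₂=-0.426, ω₂=-4.087, θ₃=-0.107, ω₃=0.069
apply F[13]=+15.000 → step 14: x=0.223, v=2.924, θ₁=0.271, ω₁=-1.203, θ₂=-0.511, ω₂=-4.382, θ₃=-0.106, ω₃=0.056
apply F[14]=+15.000 → step 15: x=0.285, v=3.285, θ₁=0.242, ω₁=-1.723, θ₂=-0.600, ω₂=-4.587, θ₃=-0.105, ω₃=-0.016
apply F[15]=+15.000 → step 16: x=0.354, v=3.657, θ₁=0.202, ω₁=-2.304, θ₂=-0.693, ω₂=-4.696, θ₃=-0.107, ω₃=-0.144
apply F[16]=+15.000 → step 17: x=0.431, v=4.040, θ₁=0.149, ω₁=-2.942, θ₂=-0.788, ω₂=-4.700, θ₃=-0.111, ω₃=-0.324
apply F[17]=+15.000 → step 18: x=0.516, v=4.431, θ₁=0.084, ω₁=-3.633, θ₂=-0.881, ω₂=-4.580, θ₃=-0.120, ω₃=-0.549
apply F[18]=+15.000 → step 19: x=0.608, v=4.827, θ₁=0.004, ω₁=-4.368, θ₂=-0.970, ω₂=-4.305, θ₃=-0.133, ω₃=-0.812
apply F[19]=+15.000 → step 20: x=0.709, v=5.216, θ₁=-0.091, ω₁=-5.129, θ₂=-1.052, ω₂=-3.840, θ₃=-0.153, ω₃=-1.112
apply F[20]=+15.000 → step 21: x=0.817, v=5.584, θ₁=-0.202, ω₁=-5.892, θ₂=-1.122, ω₂=-3.149, θ₃=-0.178, ω₃=-1.456
apply F[21]=+15.000 → step 22: x=0.932, v=5.905, θ₁=-0.327, ω₁=-6.623, θ₂=-1.176, ω₂=-2.209, θ₃=-0.211, ω₃=-1.866
apply F[22]=+15.000 → step 23: x=1.053, v=6.152, θ₁=-0.466, ω₁=-7.294, θ₂=-1.208, ω₂=-1.008, θ₃=-0.254, ω₃=-2.388
apply F[23]=+15.000 → step 24: x=1.177, v=6.297, θ₁=-0.618, ω₁=-7.883, θ₂=-1.214, ω₂=0.461, θ₃=-0.308, ω₃=-3.098
apply F[24]=+15.000 → step 25: x=1.303, v=6.306, θ₁=-0.781, ω₁=-8.373, θ₂=-1.188, ω₂=2.243, θ₃=-0.380, ω₃=-4.125
apply F[25]=+15.000 → step 26: x=1.428, v=6.126, θ₁=-0.952, ω₁=-8.711, θ₂=-1.122, ω₂=4.487, θ₃=-0.477, ω₃=-5.699
apply F[26]=-15.000 → step 27: x=1.542, v=5.249, θ₁=-1.123, ω₁=-8.304, θ₂=-1.013, ω₂=6.469, θ₃=-0.606, ω₃=-7.286
Max |angle| over trajectory = 1.214 rad = 69.6°.

Answer: 69.6°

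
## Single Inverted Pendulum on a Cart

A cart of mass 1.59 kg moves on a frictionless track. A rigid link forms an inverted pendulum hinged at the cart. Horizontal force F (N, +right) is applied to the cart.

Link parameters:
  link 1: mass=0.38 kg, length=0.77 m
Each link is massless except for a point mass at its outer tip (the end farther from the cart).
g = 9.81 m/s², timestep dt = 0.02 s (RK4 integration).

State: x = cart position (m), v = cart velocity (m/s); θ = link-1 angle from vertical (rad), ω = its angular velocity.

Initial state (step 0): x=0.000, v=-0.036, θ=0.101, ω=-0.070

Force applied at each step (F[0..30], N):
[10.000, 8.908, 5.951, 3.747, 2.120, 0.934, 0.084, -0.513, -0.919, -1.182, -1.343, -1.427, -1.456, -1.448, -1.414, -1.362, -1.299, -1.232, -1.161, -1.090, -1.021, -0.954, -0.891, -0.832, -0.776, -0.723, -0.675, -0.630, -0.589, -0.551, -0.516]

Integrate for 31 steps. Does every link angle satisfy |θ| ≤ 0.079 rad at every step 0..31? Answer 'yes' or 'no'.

Answer: no

Derivation:
apply F[0]=+10.000 → step 1: x=0.000, v=0.085, θ=0.098, ω=-0.201
apply F[1]=+8.908 → step 2: x=0.003, v=0.192, θ=0.093, ω=-0.315
apply F[2]=+5.951 → step 3: x=0.008, v=0.263, θ=0.086, ω=-0.384
apply F[3]=+3.747 → step 4: x=0.013, v=0.306, θ=0.078, ω=-0.419
apply F[4]=+2.120 → step 5: x=0.020, v=0.329, θ=0.070, ω=-0.430
apply F[5]=+0.934 → step 6: x=0.027, v=0.338, θ=0.061, ω=-0.425
apply F[6]=+0.084 → step 7: x=0.033, v=0.336, θ=0.053, ω=-0.408
apply F[7]=-0.513 → step 8: x=0.040, v=0.328, θ=0.045, ω=-0.384
apply F[8]=-0.919 → step 9: x=0.046, v=0.314, θ=0.037, ω=-0.356
apply F[9]=-1.182 → step 10: x=0.052, v=0.298, θ=0.031, ω=-0.326
apply F[10]=-1.343 → step 11: x=0.058, v=0.280, θ=0.024, ω=-0.296
apply F[11]=-1.427 → step 12: x=0.064, v=0.261, θ=0.019, ω=-0.266
apply F[12]=-1.456 → step 13: x=0.069, v=0.242, θ=0.014, ω=-0.237
apply F[13]=-1.448 → step 14: x=0.073, v=0.223, θ=0.009, ω=-0.210
apply F[14]=-1.414 → step 15: x=0.078, v=0.205, θ=0.005, ω=-0.184
apply F[15]=-1.362 → step 16: x=0.081, v=0.187, θ=0.002, ω=-0.161
apply F[16]=-1.299 → step 17: x=0.085, v=0.171, θ=-0.001, ω=-0.139
apply F[17]=-1.232 → step 18: x=0.088, v=0.156, θ=-0.004, ω=-0.120
apply F[18]=-1.161 → step 19: x=0.091, v=0.141, θ=-0.006, ω=-0.103
apply F[19]=-1.090 → step 20: x=0.094, v=0.128, θ=-0.008, ω=-0.087
apply F[20]=-1.021 → step 21: x=0.096, v=0.116, θ=-0.009, ω=-0.073
apply F[21]=-0.954 → step 22: x=0.099, v=0.104, θ=-0.011, ω=-0.061
apply F[22]=-0.891 → step 23: x=0.101, v=0.093, θ=-0.012, ω=-0.050
apply F[23]=-0.832 → step 24: x=0.102, v=0.083, θ=-0.013, ω=-0.040
apply F[24]=-0.776 → step 25: x=0.104, v=0.074, θ=-0.013, ω=-0.031
apply F[25]=-0.723 → step 26: x=0.105, v=0.066, θ=-0.014, ω=-0.024
apply F[26]=-0.675 → step 27: x=0.107, v=0.058, θ=-0.014, ω=-0.017
apply F[27]=-0.630 → step 28: x=0.108, v=0.051, θ=-0.015, ω=-0.012
apply F[28]=-0.589 → step 29: x=0.109, v=0.044, θ=-0.015, ω=-0.007
apply F[29]=-0.551 → step 30: x=0.109, v=0.038, θ=-0.015, ω=-0.002
apply F[30]=-0.516 → step 31: x=0.110, v=0.032, θ=-0.015, ω=0.001
Max |angle| over trajectory = 0.101 rad; bound = 0.079 → exceeded.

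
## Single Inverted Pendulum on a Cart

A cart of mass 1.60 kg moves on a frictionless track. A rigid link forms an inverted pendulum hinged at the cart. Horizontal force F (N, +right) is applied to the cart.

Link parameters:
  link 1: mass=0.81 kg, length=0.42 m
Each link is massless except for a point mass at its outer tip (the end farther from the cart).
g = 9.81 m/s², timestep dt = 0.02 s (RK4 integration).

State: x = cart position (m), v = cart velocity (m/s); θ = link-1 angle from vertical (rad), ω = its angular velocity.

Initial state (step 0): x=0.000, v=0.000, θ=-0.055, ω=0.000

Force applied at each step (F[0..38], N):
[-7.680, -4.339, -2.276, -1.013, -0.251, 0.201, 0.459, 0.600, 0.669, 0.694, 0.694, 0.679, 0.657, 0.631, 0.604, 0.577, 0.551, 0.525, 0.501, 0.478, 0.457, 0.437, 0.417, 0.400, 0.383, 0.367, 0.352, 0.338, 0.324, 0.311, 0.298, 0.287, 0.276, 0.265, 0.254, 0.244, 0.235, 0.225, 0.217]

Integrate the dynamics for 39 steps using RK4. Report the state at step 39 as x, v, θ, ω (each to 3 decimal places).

Answer: x=-0.058, v=-0.006, θ=0.009, ω=-0.014

Derivation:
apply F[0]=-7.680 → step 1: x=-0.001, v=-0.090, θ=-0.053, ω=0.190
apply F[1]=-4.339 → step 2: x=-0.003, v=-0.140, θ=-0.048, ω=0.283
apply F[2]=-2.276 → step 3: x=-0.006, v=-0.164, θ=-0.042, ω=0.319
apply F[3]=-1.013 → step 4: x=-0.010, v=-0.172, θ=-0.036, ω=0.321
apply F[4]=-0.251 → step 5: x=-0.013, v=-0.172, θ=-0.030, ω=0.306
apply F[5]=+0.201 → step 6: x=-0.016, v=-0.167, θ=-0.024, ω=0.281
apply F[6]=+0.459 → step 7: x=-0.020, v=-0.159, θ=-0.019, ω=0.252
apply F[7]=+0.600 → step 8: x=-0.023, v=-0.150, θ=-0.014, ω=0.223
apply F[8]=+0.669 → step 9: x=-0.026, v=-0.141, θ=-0.010, ω=0.195
apply F[9]=+0.694 → step 10: x=-0.028, v=-0.131, θ=-0.006, ω=0.169
apply F[10]=+0.694 → step 11: x=-0.031, v=-0.122, θ=-0.003, ω=0.145
apply F[11]=+0.679 → step 12: x=-0.033, v=-0.113, θ=-0.000, ω=0.124
apply F[12]=+0.657 → step 13: x=-0.035, v=-0.105, θ=0.002, ω=0.105
apply F[13]=+0.631 → step 14: x=-0.038, v=-0.098, θ=0.004, ω=0.088
apply F[14]=+0.604 → step 15: x=-0.039, v=-0.091, θ=0.006, ω=0.074
apply F[15]=+0.577 → step 16: x=-0.041, v=-0.084, θ=0.007, ω=0.061
apply F[16]=+0.551 → step 17: x=-0.043, v=-0.078, θ=0.008, ω=0.050
apply F[17]=+0.525 → step 18: x=-0.044, v=-0.072, θ=0.009, ω=0.040
apply F[18]=+0.501 → step 19: x=-0.046, v=-0.067, θ=0.010, ω=0.032
apply F[19]=+0.478 → step 20: x=-0.047, v=-0.062, θ=0.010, ω=0.025
apply F[20]=+0.457 → step 21: x=-0.048, v=-0.057, θ=0.011, ω=0.019
apply F[21]=+0.437 → step 22: x=-0.049, v=-0.053, θ=0.011, ω=0.013
apply F[22]=+0.417 → step 23: x=-0.050, v=-0.049, θ=0.011, ω=0.009
apply F[23]=+0.400 → step 24: x=-0.051, v=-0.045, θ=0.011, ω=0.005
apply F[24]=+0.383 → step 25: x=-0.052, v=-0.041, θ=0.011, ω=0.002
apply F[25]=+0.367 → step 26: x=-0.053, v=-0.038, θ=0.011, ω=-0.001
apply F[26]=+0.352 → step 27: x=-0.054, v=-0.035, θ=0.011, ω=-0.004
apply F[27]=+0.338 → step 28: x=-0.054, v=-0.031, θ=0.011, ω=-0.006
apply F[28]=+0.324 → step 29: x=-0.055, v=-0.029, θ=0.011, ω=-0.007
apply F[29]=+0.311 → step 30: x=-0.055, v=-0.026, θ=0.011, ω=-0.009
apply F[30]=+0.298 → step 31: x=-0.056, v=-0.023, θ=0.011, ω=-0.010
apply F[31]=+0.287 → step 32: x=-0.056, v=-0.021, θ=0.011, ω=-0.011
apply F[32]=+0.276 → step 33: x=-0.057, v=-0.018, θ=0.010, ω=-0.012
apply F[33]=+0.265 → step 34: x=-0.057, v=-0.016, θ=0.010, ω=-0.012
apply F[34]=+0.254 → step 35: x=-0.057, v=-0.014, θ=0.010, ω=-0.013
apply F[35]=+0.244 → step 36: x=-0.058, v=-0.012, θ=0.010, ω=-0.013
apply F[36]=+0.235 → step 37: x=-0.058, v=-0.010, θ=0.009, ω=-0.013
apply F[37]=+0.225 → step 38: x=-0.058, v=-0.008, θ=0.009, ω=-0.014
apply F[38]=+0.217 → step 39: x=-0.058, v=-0.006, θ=0.009, ω=-0.014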